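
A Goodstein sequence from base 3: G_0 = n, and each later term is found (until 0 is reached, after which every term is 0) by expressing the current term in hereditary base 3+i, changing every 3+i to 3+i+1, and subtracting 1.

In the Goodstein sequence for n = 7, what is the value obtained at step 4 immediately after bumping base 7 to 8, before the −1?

10

i=0: 7 = 2·3 + 1 (b=3); 3→4: 2·4 + 1 = 9; 9−1 = 8
i=1: 8 = 2·4 (b=4); 4→5: 2·5 = 10; 10−1 = 9
i=2: 9 = 5 + 4 (b=5); 5→6: 6 + 4 = 10; 10−1 = 9
i=3: 9 = 6 + 3 (b=6); 6→7: 7 + 3 = 10; 10−1 = 9
i=4: 9 = 7 + 2 (b=7); 7→8: 8 + 2 = 10; 10−1 = 9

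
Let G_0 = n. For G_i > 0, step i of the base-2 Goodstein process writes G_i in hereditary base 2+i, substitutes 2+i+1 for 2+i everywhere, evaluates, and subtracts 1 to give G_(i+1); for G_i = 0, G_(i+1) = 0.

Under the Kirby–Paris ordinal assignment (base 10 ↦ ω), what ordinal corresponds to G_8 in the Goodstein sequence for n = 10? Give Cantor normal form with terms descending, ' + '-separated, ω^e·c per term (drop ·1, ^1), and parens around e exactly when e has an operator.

ω^ω·5 + ω^5·5 + ω^4·5 + ω^3·5 + ω^2·5 + ω·5 + 1

base 2: 10 = 2^(2 + 1) + 2; at 3: 3^(3 + 1) + 3 = 84; next = 83
base 3: 83 = 3^(3 + 1) + 2; at 4: 4^(4 + 1) + 2 = 1026; next = 1025
base 4: 1025 = 4^(4 + 1) + 1; at 5: 5^(5 + 1) + 1 = 15626; next = 15625
base 5: 15625 = 5^(5 + 1); at 6: 6^(6 + 1) = 279936; next = 279935
base 6: 279935 = 5·6^6 + 5·6^5 + 5·6^4 + 5·6^3 + 5·6^2 + 5·6 + 5; at 7: 5·7^7 + 5·7^5 + 5·7^4 + 5·7^3 + 5·7^2 + 5·7 + 5 = 4215755; next = 4215754
base 7: 4215754 = 5·7^7 + 5·7^5 + 5·7^4 + 5·7^3 + 5·7^2 + 5·7 + 4; at 8: 5·8^8 + 5·8^5 + 5·8^4 + 5·8^3 + 5·8^2 + 5·8 + 4 = 84073324; next = 84073323
base 8: 84073323 = 5·8^8 + 5·8^5 + 5·8^4 + 5·8^3 + 5·8^2 + 5·8 + 3; at 9: 5·9^9 + 5·9^5 + 5·9^4 + 5·9^3 + 5·9^2 + 5·9 + 3 = 1937434593; next = 1937434592
base 9: 1937434592 = 5·9^9 + 5·9^5 + 5·9^4 + 5·9^3 + 5·9^2 + 5·9 + 2; at 10: 5·10^10 + 5·10^5 + 5·10^4 + 5·10^3 + 5·10^2 + 5·10 + 2 = 50000555552; next = 50000555551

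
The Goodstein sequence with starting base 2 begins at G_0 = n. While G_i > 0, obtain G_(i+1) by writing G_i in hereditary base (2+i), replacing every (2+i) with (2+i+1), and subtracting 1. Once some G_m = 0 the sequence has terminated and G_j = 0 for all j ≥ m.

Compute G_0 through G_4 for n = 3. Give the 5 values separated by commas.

3, 3, 3, 2, 1

G_0 = 3. HB_2(3) = 2 + 1. Bump = 4. G_1 = 3.
G_1 = 3. HB_3(3) = 3. Bump = 4. G_2 = 3.
G_2 = 3. HB_4(3) = 3. Bump = 3. G_3 = 2.
G_3 = 2. HB_5(2) = 2. Bump = 2. G_4 = 1.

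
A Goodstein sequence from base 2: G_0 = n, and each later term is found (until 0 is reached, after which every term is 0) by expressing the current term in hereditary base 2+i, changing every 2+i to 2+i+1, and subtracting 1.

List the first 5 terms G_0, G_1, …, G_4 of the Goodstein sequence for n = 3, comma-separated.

step 0: 3 = 2 + 1; sub 3 for 2: 3 + 1; = 4; G_1 = 4−1 = 3
step 1: 3 = 3; sub 4 for 3: 4; = 4; G_2 = 4−1 = 3
step 2: 3 = 3; sub 5 for 4: 3; = 3; G_3 = 3−1 = 2
step 3: 2 = 2; sub 6 for 5: 2; = 2; G_4 = 2−1 = 1

3, 3, 3, 2, 1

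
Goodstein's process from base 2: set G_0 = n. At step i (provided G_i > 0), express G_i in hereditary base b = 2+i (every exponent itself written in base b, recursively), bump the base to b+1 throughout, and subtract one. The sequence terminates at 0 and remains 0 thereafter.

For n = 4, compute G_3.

(0) 4|_2 = 2^2 ↦ 3^3|_3 = 27 ⇒ 26
(1) 26|_3 = 2·3^2 + 2·3 + 2 ↦ 2·4^2 + 2·4 + 2|_4 = 42 ⇒ 41
(2) 41|_4 = 2·4^2 + 2·4 + 1 ↦ 2·5^2 + 2·5 + 1|_5 = 61 ⇒ 60
(3) 60|_5 = 2·5^2 + 2·5 ↦ 2·6^2 + 2·6|_6 = 84 ⇒ 83

60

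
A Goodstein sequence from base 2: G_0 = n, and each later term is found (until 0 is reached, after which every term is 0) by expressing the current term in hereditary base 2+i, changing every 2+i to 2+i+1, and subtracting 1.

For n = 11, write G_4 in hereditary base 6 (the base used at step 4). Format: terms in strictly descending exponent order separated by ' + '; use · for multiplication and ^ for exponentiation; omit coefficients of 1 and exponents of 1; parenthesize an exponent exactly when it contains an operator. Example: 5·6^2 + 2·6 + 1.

base 2: 11 = 2^(2 + 1) + 2 + 1; at 3: 3^(3 + 1) + 3 + 1 = 85; next = 84
base 3: 84 = 3^(3 + 1) + 3; at 4: 4^(4 + 1) + 4 = 1028; next = 1027
base 4: 1027 = 4^(4 + 1) + 3; at 5: 5^(5 + 1) + 3 = 15628; next = 15627
base 5: 15627 = 5^(5 + 1) + 2; at 6: 6^(6 + 1) + 2 = 279938; next = 279937
base 6: 279937 = 6^(6 + 1) + 1; at 7: 7^(7 + 1) + 1 = 5764802; next = 5764801

6^(6 + 1) + 1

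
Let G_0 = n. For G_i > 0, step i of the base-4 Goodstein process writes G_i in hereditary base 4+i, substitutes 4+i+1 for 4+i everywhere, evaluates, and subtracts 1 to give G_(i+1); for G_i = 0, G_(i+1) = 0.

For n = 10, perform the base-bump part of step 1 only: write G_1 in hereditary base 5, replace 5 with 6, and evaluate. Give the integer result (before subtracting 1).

(0) 10|_4 = 2·4 + 2 ↦ 2·5 + 2|_5 = 12 ⇒ 11
(1) 11|_5 = 2·5 + 1 ↦ 2·6 + 1|_6 = 13 ⇒ 12

13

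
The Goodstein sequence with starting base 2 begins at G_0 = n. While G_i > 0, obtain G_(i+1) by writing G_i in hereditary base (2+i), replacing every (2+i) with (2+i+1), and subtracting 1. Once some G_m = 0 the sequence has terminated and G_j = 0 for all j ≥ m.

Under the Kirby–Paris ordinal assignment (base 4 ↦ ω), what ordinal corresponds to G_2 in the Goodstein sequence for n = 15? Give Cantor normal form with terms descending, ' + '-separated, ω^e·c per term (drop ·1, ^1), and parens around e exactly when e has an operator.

ω^(ω + 1) + ω^ω + 3

G_0=15  [base 2] 2^(2 + 1) + 2^2 + 2 + 1  →[2↦3]→  3^(3 + 1) + 3^3 + 3 + 1 = 112  −1 ⇒ G_1=111
G_1=111  [base 3] 3^(3 + 1) + 3^3 + 3  →[3↦4]→  4^(4 + 1) + 4^4 + 4 = 1284  −1 ⇒ G_2=1283
G_2=1283  [base 4] 4^(4 + 1) + 4^4 + 3  →[4↦5]→  5^(5 + 1) + 5^5 + 3 = 18753  −1 ⇒ G_3=18752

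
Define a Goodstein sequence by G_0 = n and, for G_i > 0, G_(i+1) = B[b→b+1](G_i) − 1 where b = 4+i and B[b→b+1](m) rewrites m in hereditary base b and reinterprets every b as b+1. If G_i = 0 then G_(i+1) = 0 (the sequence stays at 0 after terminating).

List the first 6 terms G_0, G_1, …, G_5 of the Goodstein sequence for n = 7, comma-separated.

7, 7, 7, 7, 7, 6

step 0: 7 = 4 + 3; sub 5 for 4: 5 + 3; = 8; G_1 = 8−1 = 7
step 1: 7 = 5 + 2; sub 6 for 5: 6 + 2; = 8; G_2 = 8−1 = 7
step 2: 7 = 6 + 1; sub 7 for 6: 7 + 1; = 8; G_3 = 8−1 = 7
step 3: 7 = 7; sub 8 for 7: 8; = 8; G_4 = 8−1 = 7
step 4: 7 = 7; sub 9 for 8: 7; = 7; G_5 = 7−1 = 6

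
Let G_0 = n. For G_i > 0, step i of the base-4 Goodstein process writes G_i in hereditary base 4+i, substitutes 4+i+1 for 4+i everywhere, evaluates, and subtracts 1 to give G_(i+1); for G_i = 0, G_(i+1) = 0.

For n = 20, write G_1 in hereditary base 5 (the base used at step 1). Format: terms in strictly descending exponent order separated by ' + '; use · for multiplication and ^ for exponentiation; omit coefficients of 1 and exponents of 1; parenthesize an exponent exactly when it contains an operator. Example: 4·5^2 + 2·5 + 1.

5^2 + 4

G_0=20  [base 4] 4^2 + 4  →[4↦5]→  5^2 + 5 = 30  −1 ⇒ G_1=29
G_1=29  [base 5] 5^2 + 4  →[5↦6]→  6^2 + 4 = 40  −1 ⇒ G_2=39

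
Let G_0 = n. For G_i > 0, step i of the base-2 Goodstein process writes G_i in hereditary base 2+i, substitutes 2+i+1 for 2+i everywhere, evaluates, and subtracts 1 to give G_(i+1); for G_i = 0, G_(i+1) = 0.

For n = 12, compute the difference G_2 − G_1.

i=0: 12 = 2^(2 + 1) + 2^2 (b=2); 2→3: 3^(3 + 1) + 3^3 = 108; 108−1 = 107
i=1: 107 = 3^(3 + 1) + 2·3^2 + 2·3 + 2 (b=3); 3→4: 4^(4 + 1) + 2·4^2 + 2·4 + 2 = 1066; 1066−1 = 1065

958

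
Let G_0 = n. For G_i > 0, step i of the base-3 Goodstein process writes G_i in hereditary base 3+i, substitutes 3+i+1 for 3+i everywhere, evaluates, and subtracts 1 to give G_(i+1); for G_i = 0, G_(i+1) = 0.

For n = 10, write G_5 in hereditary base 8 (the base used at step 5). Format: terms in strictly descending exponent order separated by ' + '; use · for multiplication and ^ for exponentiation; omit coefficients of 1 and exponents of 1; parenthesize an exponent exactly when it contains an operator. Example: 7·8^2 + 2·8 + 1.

G_0 = 10. HB_3(10) = 3^2 + 1. Bump = 17. G_1 = 16.
G_1 = 16. HB_4(16) = 4^2. Bump = 25. G_2 = 24.
G_2 = 24. HB_5(24) = 4·5 + 4. Bump = 28. G_3 = 27.
G_3 = 27. HB_6(27) = 4·6 + 3. Bump = 31. G_4 = 30.
G_4 = 30. HB_7(30) = 4·7 + 2. Bump = 34. G_5 = 33.
G_5 = 33. HB_8(33) = 4·8 + 1. Bump = 37. G_6 = 36.

4·8 + 1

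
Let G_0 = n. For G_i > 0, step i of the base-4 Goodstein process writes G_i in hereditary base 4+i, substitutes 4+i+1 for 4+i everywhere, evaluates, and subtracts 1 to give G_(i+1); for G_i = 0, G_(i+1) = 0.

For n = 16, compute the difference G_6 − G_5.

G_0=16  [base 4] 4^2  →[4↦5]→  5^2 = 25  −1 ⇒ G_1=24
G_1=24  [base 5] 4·5 + 4  →[5↦6]→  4·6 + 4 = 28  −1 ⇒ G_2=27
G_2=27  [base 6] 4·6 + 3  →[6↦7]→  4·7 + 3 = 31  −1 ⇒ G_3=30
G_3=30  [base 7] 4·7 + 2  →[7↦8]→  4·8 + 2 = 34  −1 ⇒ G_4=33
G_4=33  [base 8] 4·8 + 1  →[8↦9]→  4·9 + 1 = 37  −1 ⇒ G_5=36
G_5=36  [base 9] 4·9  →[9↦10]→  4·10 = 40  −1 ⇒ G_6=39

3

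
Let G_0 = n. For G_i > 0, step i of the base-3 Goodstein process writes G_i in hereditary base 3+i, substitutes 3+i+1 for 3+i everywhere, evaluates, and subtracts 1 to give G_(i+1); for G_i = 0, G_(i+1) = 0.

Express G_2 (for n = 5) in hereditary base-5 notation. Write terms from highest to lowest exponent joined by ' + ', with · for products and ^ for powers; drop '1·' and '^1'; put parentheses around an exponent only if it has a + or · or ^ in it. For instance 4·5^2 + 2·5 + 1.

[0] 5 ≡ 3 + 2 (base 3). Lift 4: 6. −1: 5.
[1] 5 ≡ 4 + 1 (base 4). Lift 5: 6. −1: 5.

5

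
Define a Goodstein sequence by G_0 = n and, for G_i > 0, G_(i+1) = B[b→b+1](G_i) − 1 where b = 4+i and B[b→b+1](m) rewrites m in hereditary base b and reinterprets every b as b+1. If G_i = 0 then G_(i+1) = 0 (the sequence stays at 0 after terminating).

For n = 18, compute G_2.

i=0: 18 = 4^2 + 2 (b=4); 4→5: 5^2 + 2 = 27; 27−1 = 26
i=1: 26 = 5^2 + 1 (b=5); 5→6: 6^2 + 1 = 37; 37−1 = 36
i=2: 36 = 6^2 (b=6); 6→7: 7^2 = 49; 49−1 = 48

36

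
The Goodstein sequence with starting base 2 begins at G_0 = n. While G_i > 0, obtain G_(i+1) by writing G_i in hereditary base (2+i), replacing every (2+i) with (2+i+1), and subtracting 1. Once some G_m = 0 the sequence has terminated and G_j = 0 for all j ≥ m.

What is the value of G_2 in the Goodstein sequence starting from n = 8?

553

i=0: 8 = 2^(2 + 1) (b=2); 2→3: 3^(3 + 1) = 81; 81−1 = 80
i=1: 80 = 2·3^3 + 2·3^2 + 2·3 + 2 (b=3); 3→4: 2·4^4 + 2·4^2 + 2·4 + 2 = 554; 554−1 = 553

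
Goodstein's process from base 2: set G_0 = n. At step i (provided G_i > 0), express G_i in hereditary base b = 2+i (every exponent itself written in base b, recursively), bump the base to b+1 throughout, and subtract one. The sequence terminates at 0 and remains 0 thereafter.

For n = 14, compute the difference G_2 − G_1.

1171

14 —HB2→ 2^(2 + 1) + 2^2 + 2 —bump→ 3^(3 + 1) + 3^3 + 3 = 111 —(−1)→ 110
110 —HB3→ 3^(3 + 1) + 3^3 + 2 —bump→ 4^(4 + 1) + 4^4 + 2 = 1282 —(−1)→ 1281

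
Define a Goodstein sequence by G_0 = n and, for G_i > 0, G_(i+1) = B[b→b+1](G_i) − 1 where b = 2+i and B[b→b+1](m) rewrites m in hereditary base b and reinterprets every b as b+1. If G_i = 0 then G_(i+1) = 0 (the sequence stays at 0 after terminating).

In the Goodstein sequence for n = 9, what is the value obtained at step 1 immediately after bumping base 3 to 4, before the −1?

1024

G_0=9  [base 2] 2^(2 + 1) + 1  →[2↦3]→  3^(3 + 1) + 1 = 82  −1 ⇒ G_1=81
G_1=81  [base 3] 3^(3 + 1)  →[3↦4]→  4^(4 + 1) = 1024  −1 ⇒ G_2=1023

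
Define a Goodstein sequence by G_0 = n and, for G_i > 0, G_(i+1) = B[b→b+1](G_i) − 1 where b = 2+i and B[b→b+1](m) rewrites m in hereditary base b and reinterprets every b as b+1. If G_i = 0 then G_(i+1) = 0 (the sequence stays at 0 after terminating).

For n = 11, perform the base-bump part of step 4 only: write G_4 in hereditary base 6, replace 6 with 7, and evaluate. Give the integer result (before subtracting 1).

G_0 = 11. HB_2(11) = 2^(2 + 1) + 2 + 1. Bump = 85. G_1 = 84.
G_1 = 84. HB_3(84) = 3^(3 + 1) + 3. Bump = 1028. G_2 = 1027.
G_2 = 1027. HB_4(1027) = 4^(4 + 1) + 3. Bump = 15628. G_3 = 15627.
G_3 = 15627. HB_5(15627) = 5^(5 + 1) + 2. Bump = 279938. G_4 = 279937.
G_4 = 279937. HB_6(279937) = 6^(6 + 1) + 1. Bump = 5764802. G_5 = 5764801.

5764802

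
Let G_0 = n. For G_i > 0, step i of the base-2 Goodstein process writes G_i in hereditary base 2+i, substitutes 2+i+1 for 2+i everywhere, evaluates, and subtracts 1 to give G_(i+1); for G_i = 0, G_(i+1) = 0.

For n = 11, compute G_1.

base 2: 11 = 2^(2 + 1) + 2 + 1; at 3: 3^(3 + 1) + 3 + 1 = 85; next = 84
base 3: 84 = 3^(3 + 1) + 3; at 4: 4^(4 + 1) + 4 = 1028; next = 1027

84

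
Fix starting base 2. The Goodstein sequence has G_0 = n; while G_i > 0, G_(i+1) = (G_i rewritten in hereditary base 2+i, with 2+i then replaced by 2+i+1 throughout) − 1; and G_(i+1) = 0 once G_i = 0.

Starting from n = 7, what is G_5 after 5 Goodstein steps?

823543

step 0: 7 = 2^2 + 2 + 1; sub 3 for 2: 3^3 + 3 + 1; = 31; G_1 = 31−1 = 30
step 1: 30 = 3^3 + 3; sub 4 for 3: 4^4 + 4; = 260; G_2 = 260−1 = 259
step 2: 259 = 4^4 + 3; sub 5 for 4: 5^5 + 3; = 3128; G_3 = 3128−1 = 3127
step 3: 3127 = 5^5 + 2; sub 6 for 5: 6^6 + 2; = 46658; G_4 = 46658−1 = 46657
step 4: 46657 = 6^6 + 1; sub 7 for 6: 7^7 + 1; = 823544; G_5 = 823544−1 = 823543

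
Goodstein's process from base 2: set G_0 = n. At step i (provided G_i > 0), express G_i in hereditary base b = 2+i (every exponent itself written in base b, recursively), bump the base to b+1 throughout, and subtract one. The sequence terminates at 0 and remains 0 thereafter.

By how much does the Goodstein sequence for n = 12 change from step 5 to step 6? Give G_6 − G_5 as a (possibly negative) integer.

128452957

G_0 = 12. HB_2(12) = 2^(2 + 1) + 2^2. Bump = 108. G_1 = 107.
G_1 = 107. HB_3(107) = 3^(3 + 1) + 2·3^2 + 2·3 + 2. Bump = 1066. G_2 = 1065.
G_2 = 1065. HB_4(1065) = 4^(4 + 1) + 2·4^2 + 2·4 + 1. Bump = 15686. G_3 = 15685.
G_3 = 15685. HB_5(15685) = 5^(5 + 1) + 2·5^2 + 2·5. Bump = 280020. G_4 = 280019.
G_4 = 280019. HB_6(280019) = 6^(6 + 1) + 2·6^2 + 6 + 5. Bump = 5764911. G_5 = 5764910.
G_5 = 5764910. HB_7(5764910) = 7^(7 + 1) + 2·7^2 + 7 + 4. Bump = 134217868. G_6 = 134217867.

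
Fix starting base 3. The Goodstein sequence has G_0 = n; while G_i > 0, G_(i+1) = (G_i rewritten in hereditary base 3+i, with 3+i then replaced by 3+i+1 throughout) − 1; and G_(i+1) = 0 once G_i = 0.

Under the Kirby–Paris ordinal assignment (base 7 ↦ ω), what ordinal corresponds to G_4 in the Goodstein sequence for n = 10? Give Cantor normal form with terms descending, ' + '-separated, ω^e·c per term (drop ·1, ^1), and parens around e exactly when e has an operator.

G_0=10  [base 3] 3^2 + 1  →[3↦4]→  4^2 + 1 = 17  −1 ⇒ G_1=16
G_1=16  [base 4] 4^2  →[4↦5]→  5^2 = 25  −1 ⇒ G_2=24
G_2=24  [base 5] 4·5 + 4  →[5↦6]→  4·6 + 4 = 28  −1 ⇒ G_3=27
G_3=27  [base 6] 4·6 + 3  →[6↦7]→  4·7 + 3 = 31  −1 ⇒ G_4=30

ω·4 + 2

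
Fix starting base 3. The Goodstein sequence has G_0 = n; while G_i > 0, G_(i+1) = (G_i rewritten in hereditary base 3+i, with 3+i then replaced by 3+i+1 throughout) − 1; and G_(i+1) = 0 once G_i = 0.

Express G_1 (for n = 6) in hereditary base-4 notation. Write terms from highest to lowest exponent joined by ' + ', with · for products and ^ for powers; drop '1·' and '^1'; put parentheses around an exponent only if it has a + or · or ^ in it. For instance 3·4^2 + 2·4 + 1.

4 + 3

6 —HB3→ 2·3 —bump→ 2·4 = 8 —(−1)→ 7
7 —HB4→ 4 + 3 —bump→ 5 + 3 = 8 —(−1)→ 7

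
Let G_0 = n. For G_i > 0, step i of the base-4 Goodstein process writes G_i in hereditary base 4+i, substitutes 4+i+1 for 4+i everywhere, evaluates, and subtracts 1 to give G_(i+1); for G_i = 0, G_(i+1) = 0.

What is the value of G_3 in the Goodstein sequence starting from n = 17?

39

base 4: 17 = 4^2 + 1; at 5: 5^2 + 1 = 26; next = 25
base 5: 25 = 5^2; at 6: 6^2 = 36; next = 35
base 6: 35 = 5·6 + 5; at 7: 5·7 + 5 = 40; next = 39
base 7: 39 = 5·7 + 4; at 8: 5·8 + 4 = 44; next = 43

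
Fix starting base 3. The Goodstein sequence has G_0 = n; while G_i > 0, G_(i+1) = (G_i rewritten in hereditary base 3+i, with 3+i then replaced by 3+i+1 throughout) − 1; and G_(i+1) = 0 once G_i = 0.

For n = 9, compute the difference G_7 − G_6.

G_0 = 9. HB_3(9) = 3^2. Bump = 16. G_1 = 15.
G_1 = 15. HB_4(15) = 3·4 + 3. Bump = 18. G_2 = 17.
G_2 = 17. HB_5(17) = 3·5 + 2. Bump = 20. G_3 = 19.
G_3 = 19. HB_6(19) = 3·6 + 1. Bump = 22. G_4 = 21.
G_4 = 21. HB_7(21) = 3·7. Bump = 24. G_5 = 23.
G_5 = 23. HB_8(23) = 2·8 + 7. Bump = 25. G_6 = 24.
G_6 = 24. HB_9(24) = 2·9 + 6. Bump = 26. G_7 = 25.

1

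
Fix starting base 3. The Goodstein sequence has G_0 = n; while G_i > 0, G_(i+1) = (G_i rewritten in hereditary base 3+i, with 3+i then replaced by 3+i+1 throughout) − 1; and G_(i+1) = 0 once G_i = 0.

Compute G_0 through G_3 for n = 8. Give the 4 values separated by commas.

(0) 8|_3 = 2·3 + 2 ↦ 2·4 + 2|_4 = 10 ⇒ 9
(1) 9|_4 = 2·4 + 1 ↦ 2·5 + 1|_5 = 11 ⇒ 10
(2) 10|_5 = 2·5 ↦ 2·6|_6 = 12 ⇒ 11

8, 9, 10, 11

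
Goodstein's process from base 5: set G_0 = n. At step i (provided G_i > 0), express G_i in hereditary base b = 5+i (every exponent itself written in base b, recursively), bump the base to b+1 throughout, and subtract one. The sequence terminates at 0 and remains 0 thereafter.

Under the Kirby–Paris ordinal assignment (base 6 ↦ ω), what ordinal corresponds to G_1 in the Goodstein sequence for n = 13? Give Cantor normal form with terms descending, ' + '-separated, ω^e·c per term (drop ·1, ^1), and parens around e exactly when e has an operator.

G_0=13  [base 5] 2·5 + 3  →[5↦6]→  2·6 + 3 = 15  −1 ⇒ G_1=14
G_1=14  [base 6] 2·6 + 2  →[6↦7]→  2·7 + 2 = 16  −1 ⇒ G_2=15

ω·2 + 2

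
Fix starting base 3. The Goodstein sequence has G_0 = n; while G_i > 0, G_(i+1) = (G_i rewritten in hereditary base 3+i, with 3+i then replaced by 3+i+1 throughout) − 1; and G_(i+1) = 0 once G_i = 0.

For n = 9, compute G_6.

step 0: 9 = 3^2; sub 4 for 3: 4^2; = 16; G_1 = 16−1 = 15
step 1: 15 = 3·4 + 3; sub 5 for 4: 3·5 + 3; = 18; G_2 = 18−1 = 17
step 2: 17 = 3·5 + 2; sub 6 for 5: 3·6 + 2; = 20; G_3 = 20−1 = 19
step 3: 19 = 3·6 + 1; sub 7 for 6: 3·7 + 1; = 22; G_4 = 22−1 = 21
step 4: 21 = 3·7; sub 8 for 7: 3·8; = 24; G_5 = 24−1 = 23
step 5: 23 = 2·8 + 7; sub 9 for 8: 2·9 + 7; = 25; G_6 = 25−1 = 24
step 6: 24 = 2·9 + 6; sub 10 for 9: 2·10 + 6; = 26; G_7 = 26−1 = 25

24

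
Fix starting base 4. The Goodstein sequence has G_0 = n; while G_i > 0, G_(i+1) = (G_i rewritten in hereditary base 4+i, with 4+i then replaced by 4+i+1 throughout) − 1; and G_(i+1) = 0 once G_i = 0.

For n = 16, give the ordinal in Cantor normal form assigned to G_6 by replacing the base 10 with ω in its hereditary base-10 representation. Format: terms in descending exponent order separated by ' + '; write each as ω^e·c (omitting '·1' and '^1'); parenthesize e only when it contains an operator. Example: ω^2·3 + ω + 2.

ω·3 + 9

i=0: 16 = 4^2 (b=4); 4→5: 5^2 = 25; 25−1 = 24
i=1: 24 = 4·5 + 4 (b=5); 5→6: 4·6 + 4 = 28; 28−1 = 27
i=2: 27 = 4·6 + 3 (b=6); 6→7: 4·7 + 3 = 31; 31−1 = 30
i=3: 30 = 4·7 + 2 (b=7); 7→8: 4·8 + 2 = 34; 34−1 = 33
i=4: 33 = 4·8 + 1 (b=8); 8→9: 4·9 + 1 = 37; 37−1 = 36
i=5: 36 = 4·9 (b=9); 9→10: 4·10 = 40; 40−1 = 39
i=6: 39 = 3·10 + 9 (b=10); 10→11: 3·11 + 9 = 42; 42−1 = 41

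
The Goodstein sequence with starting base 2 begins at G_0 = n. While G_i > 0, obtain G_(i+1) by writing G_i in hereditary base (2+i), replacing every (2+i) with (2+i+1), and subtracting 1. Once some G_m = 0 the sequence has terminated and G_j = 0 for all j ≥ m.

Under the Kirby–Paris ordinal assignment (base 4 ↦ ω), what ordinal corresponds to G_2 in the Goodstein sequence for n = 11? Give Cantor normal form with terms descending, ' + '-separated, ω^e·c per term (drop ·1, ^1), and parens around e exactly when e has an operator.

ω^(ω + 1) + 3

(0) 11|_2 = 2^(2 + 1) + 2 + 1 ↦ 3^(3 + 1) + 3 + 1|_3 = 85 ⇒ 84
(1) 84|_3 = 3^(3 + 1) + 3 ↦ 4^(4 + 1) + 4|_4 = 1028 ⇒ 1027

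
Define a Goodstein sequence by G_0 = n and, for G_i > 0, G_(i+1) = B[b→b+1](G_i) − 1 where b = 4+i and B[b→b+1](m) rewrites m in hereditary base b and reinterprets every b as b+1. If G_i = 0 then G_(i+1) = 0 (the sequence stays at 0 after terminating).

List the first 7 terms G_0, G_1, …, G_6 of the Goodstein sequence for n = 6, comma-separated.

step 0: 6 = 4 + 2; sub 5 for 4: 5 + 2; = 7; G_1 = 7−1 = 6
step 1: 6 = 5 + 1; sub 6 for 5: 6 + 1; = 7; G_2 = 7−1 = 6
step 2: 6 = 6; sub 7 for 6: 7; = 7; G_3 = 7−1 = 6
step 3: 6 = 6; sub 8 for 7: 6; = 6; G_4 = 6−1 = 5
step 4: 5 = 5; sub 9 for 8: 5; = 5; G_5 = 5−1 = 4
step 5: 4 = 4; sub 10 for 9: 4; = 4; G_6 = 4−1 = 3

6, 6, 6, 6, 5, 4, 3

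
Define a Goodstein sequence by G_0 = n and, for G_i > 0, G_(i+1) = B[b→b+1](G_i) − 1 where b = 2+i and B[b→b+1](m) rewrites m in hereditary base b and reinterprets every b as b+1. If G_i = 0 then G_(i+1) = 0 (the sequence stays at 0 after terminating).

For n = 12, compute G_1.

107

(0) 12|_2 = 2^(2 + 1) + 2^2 ↦ 3^(3 + 1) + 3^3|_3 = 108 ⇒ 107
(1) 107|_3 = 3^(3 + 1) + 2·3^2 + 2·3 + 2 ↦ 4^(4 + 1) + 2·4^2 + 2·4 + 2|_4 = 1066 ⇒ 1065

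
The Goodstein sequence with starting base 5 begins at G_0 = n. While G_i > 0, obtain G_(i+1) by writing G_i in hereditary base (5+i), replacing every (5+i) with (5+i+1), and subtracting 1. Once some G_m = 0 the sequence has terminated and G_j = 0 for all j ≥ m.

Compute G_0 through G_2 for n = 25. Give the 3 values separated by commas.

base 5: 25 = 5^2; at 6: 6^2 = 36; next = 35
base 6: 35 = 5·6 + 5; at 7: 5·7 + 5 = 40; next = 39

25, 35, 39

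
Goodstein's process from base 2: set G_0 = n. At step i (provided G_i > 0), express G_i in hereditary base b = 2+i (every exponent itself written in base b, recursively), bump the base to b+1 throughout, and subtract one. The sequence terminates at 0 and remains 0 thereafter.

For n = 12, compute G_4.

280019

(0) 12|_2 = 2^(2 + 1) + 2^2 ↦ 3^(3 + 1) + 3^3|_3 = 108 ⇒ 107
(1) 107|_3 = 3^(3 + 1) + 2·3^2 + 2·3 + 2 ↦ 4^(4 + 1) + 2·4^2 + 2·4 + 2|_4 = 1066 ⇒ 1065
(2) 1065|_4 = 4^(4 + 1) + 2·4^2 + 2·4 + 1 ↦ 5^(5 + 1) + 2·5^2 + 2·5 + 1|_5 = 15686 ⇒ 15685
(3) 15685|_5 = 5^(5 + 1) + 2·5^2 + 2·5 ↦ 6^(6 + 1) + 2·6^2 + 2·6|_6 = 280020 ⇒ 280019
(4) 280019|_6 = 6^(6 + 1) + 2·6^2 + 6 + 5 ↦ 7^(7 + 1) + 2·7^2 + 7 + 5|_7 = 5764911 ⇒ 5764910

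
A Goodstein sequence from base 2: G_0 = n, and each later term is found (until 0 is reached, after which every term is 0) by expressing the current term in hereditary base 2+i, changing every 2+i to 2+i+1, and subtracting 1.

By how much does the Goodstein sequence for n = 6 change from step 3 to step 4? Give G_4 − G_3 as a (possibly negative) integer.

G_0=6  [base 2] 2^2 + 2  →[2↦3]→  3^3 + 3 = 30  −1 ⇒ G_1=29
G_1=29  [base 3] 3^3 + 2  →[3↦4]→  4^4 + 2 = 258  −1 ⇒ G_2=257
G_2=257  [base 4] 4^4 + 1  →[4↦5]→  5^5 + 1 = 3126  −1 ⇒ G_3=3125
G_3=3125  [base 5] 5^5  →[5↦6]→  6^6 = 46656  −1 ⇒ G_4=46655

43530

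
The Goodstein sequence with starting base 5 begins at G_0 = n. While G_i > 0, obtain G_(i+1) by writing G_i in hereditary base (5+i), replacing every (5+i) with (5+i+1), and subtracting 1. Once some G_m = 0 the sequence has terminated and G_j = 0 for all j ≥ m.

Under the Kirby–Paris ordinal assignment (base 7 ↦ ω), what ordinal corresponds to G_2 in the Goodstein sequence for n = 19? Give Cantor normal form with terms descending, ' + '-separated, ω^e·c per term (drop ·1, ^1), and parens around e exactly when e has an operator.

ω·3 + 2

[0] 19 ≡ 3·5 + 4 (base 5). Lift 6: 22. −1: 21.
[1] 21 ≡ 3·6 + 3 (base 6). Lift 7: 24. −1: 23.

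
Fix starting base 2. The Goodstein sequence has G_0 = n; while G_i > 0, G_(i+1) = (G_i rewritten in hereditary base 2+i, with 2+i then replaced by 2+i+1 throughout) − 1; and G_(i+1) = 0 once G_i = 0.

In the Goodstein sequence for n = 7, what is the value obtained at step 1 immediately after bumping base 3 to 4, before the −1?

260

i=0: 7 = 2^2 + 2 + 1 (b=2); 2→3: 3^3 + 3 + 1 = 31; 31−1 = 30
i=1: 30 = 3^3 + 3 (b=3); 3→4: 4^4 + 4 = 260; 260−1 = 259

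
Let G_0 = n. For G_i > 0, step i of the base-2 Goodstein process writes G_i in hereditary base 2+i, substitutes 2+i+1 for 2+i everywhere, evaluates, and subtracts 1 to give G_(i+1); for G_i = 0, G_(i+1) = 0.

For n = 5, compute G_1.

G_0 = 5. HB_2(5) = 2^2 + 1. Bump = 28. G_1 = 27.
G_1 = 27. HB_3(27) = 3^3. Bump = 256. G_2 = 255.

27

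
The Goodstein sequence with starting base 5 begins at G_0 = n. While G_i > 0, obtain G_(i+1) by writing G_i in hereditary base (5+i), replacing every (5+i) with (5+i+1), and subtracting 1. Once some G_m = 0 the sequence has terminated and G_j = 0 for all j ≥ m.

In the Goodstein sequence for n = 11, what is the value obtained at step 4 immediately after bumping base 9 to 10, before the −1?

step 0: 11 = 2·5 + 1; sub 6 for 5: 2·6 + 1; = 13; G_1 = 13−1 = 12
step 1: 12 = 2·6; sub 7 for 6: 2·7; = 14; G_2 = 14−1 = 13
step 2: 13 = 7 + 6; sub 8 for 7: 8 + 6; = 14; G_3 = 14−1 = 13
step 3: 13 = 8 + 5; sub 9 for 8: 9 + 5; = 14; G_4 = 14−1 = 13
step 4: 13 = 9 + 4; sub 10 for 9: 10 + 4; = 14; G_5 = 14−1 = 13

14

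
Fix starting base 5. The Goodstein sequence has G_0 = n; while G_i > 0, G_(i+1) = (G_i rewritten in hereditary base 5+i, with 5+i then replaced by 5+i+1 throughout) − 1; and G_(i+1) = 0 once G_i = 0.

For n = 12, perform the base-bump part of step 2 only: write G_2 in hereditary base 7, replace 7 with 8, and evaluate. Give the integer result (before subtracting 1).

i=0: 12 = 2·5 + 2 (b=5); 5→6: 2·6 + 2 = 14; 14−1 = 13
i=1: 13 = 2·6 + 1 (b=6); 6→7: 2·7 + 1 = 15; 15−1 = 14
i=2: 14 = 2·7 (b=7); 7→8: 2·8 = 16; 16−1 = 15

16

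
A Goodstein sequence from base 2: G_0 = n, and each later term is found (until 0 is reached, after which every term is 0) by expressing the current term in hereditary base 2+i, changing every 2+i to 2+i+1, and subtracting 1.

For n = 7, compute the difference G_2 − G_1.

base 2: 7 = 2^2 + 2 + 1; at 3: 3^3 + 3 + 1 = 31; next = 30
base 3: 30 = 3^3 + 3; at 4: 4^4 + 4 = 260; next = 259

229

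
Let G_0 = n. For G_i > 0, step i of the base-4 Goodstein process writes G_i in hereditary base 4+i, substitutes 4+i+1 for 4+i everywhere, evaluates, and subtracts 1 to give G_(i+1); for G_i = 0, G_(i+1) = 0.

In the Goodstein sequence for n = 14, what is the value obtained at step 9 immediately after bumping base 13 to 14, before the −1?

28

G_0 = 14. HB_4(14) = 3·4 + 2. Bump = 17. G_1 = 16.
G_1 = 16. HB_5(16) = 3·5 + 1. Bump = 19. G_2 = 18.
G_2 = 18. HB_6(18) = 3·6. Bump = 21. G_3 = 20.
G_3 = 20. HB_7(20) = 2·7 + 6. Bump = 22. G_4 = 21.
G_4 = 21. HB_8(21) = 2·8 + 5. Bump = 23. G_5 = 22.
G_5 = 22. HB_9(22) = 2·9 + 4. Bump = 24. G_6 = 23.
G_6 = 23. HB_10(23) = 2·10 + 3. Bump = 25. G_7 = 24.
G_7 = 24. HB_11(24) = 2·11 + 2. Bump = 26. G_8 = 25.
G_8 = 25. HB_12(25) = 2·12 + 1. Bump = 27. G_9 = 26.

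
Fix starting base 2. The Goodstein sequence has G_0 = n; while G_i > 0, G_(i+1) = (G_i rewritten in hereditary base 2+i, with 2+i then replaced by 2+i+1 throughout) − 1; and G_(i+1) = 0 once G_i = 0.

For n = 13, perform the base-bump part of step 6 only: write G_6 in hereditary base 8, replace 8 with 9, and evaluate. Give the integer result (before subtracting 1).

13 —HB2→ 2^(2 + 1) + 2^2 + 1 —bump→ 3^(3 + 1) + 3^3 + 1 = 109 —(−1)→ 108
108 —HB3→ 3^(3 + 1) + 3^3 —bump→ 4^(4 + 1) + 4^4 = 1280 —(−1)→ 1279
1279 —HB4→ 4^(4 + 1) + 3·4^3 + 3·4^2 + 3·4 + 3 —bump→ 5^(5 + 1) + 3·5^3 + 3·5^2 + 3·5 + 3 = 16093 —(−1)→ 16092
16092 —HB5→ 5^(5 + 1) + 3·5^3 + 3·5^2 + 3·5 + 2 —bump→ 6^(6 + 1) + 3·6^3 + 3·6^2 + 3·6 + 2 = 280712 —(−1)→ 280711
280711 —HB6→ 6^(6 + 1) + 3·6^3 + 3·6^2 + 3·6 + 1 —bump→ 7^(7 + 1) + 3·7^3 + 3·7^2 + 3·7 + 1 = 5765999 —(−1)→ 5765998
5765998 —HB7→ 7^(7 + 1) + 3·7^3 + 3·7^2 + 3·7 —bump→ 8^(8 + 1) + 3·8^3 + 3·8^2 + 3·8 = 134219480 —(−1)→ 134219479
134219479 —HB8→ 8^(8 + 1) + 3·8^3 + 3·8^2 + 2·8 + 7 —bump→ 9^(9 + 1) + 3·9^3 + 3·9^2 + 2·9 + 7 = 3486786856 —(−1)→ 3486786855

3486786856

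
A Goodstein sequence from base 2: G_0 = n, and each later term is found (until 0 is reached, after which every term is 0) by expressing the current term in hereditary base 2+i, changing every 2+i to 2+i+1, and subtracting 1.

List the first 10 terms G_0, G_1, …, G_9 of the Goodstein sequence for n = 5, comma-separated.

(0) 5|_2 = 2^2 + 1 ↦ 3^3 + 1|_3 = 28 ⇒ 27
(1) 27|_3 = 3^3 ↦ 4^4|_4 = 256 ⇒ 255
(2) 255|_4 = 3·4^3 + 3·4^2 + 3·4 + 3 ↦ 3·5^3 + 3·5^2 + 3·5 + 3|_5 = 468 ⇒ 467
(3) 467|_5 = 3·5^3 + 3·5^2 + 3·5 + 2 ↦ 3·6^3 + 3·6^2 + 3·6 + 2|_6 = 776 ⇒ 775
(4) 775|_6 = 3·6^3 + 3·6^2 + 3·6 + 1 ↦ 3·7^3 + 3·7^2 + 3·7 + 1|_7 = 1198 ⇒ 1197
(5) 1197|_7 = 3·7^3 + 3·7^2 + 3·7 ↦ 3·8^3 + 3·8^2 + 3·8|_8 = 1752 ⇒ 1751
(6) 1751|_8 = 3·8^3 + 3·8^2 + 2·8 + 7 ↦ 3·9^3 + 3·9^2 + 2·9 + 7|_9 = 2455 ⇒ 2454
(7) 2454|_9 = 3·9^3 + 3·9^2 + 2·9 + 6 ↦ 3·10^3 + 3·10^2 + 2·10 + 6|_10 = 3326 ⇒ 3325
(8) 3325|_10 = 3·10^3 + 3·10^2 + 2·10 + 5 ↦ 3·11^3 + 3·11^2 + 2·11 + 5|_11 = 4383 ⇒ 4382

5, 27, 255, 467, 775, 1197, 1751, 2454, 3325, 4382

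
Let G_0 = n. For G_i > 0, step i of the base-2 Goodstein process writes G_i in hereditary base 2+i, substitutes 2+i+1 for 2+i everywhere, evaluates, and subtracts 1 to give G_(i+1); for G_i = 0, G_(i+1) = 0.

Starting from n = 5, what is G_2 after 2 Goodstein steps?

[0] 5 ≡ 2^2 + 1 (base 2). Lift 3: 28. −1: 27.
[1] 27 ≡ 3^3 (base 3). Lift 4: 256. −1: 255.
[2] 255 ≡ 3·4^3 + 3·4^2 + 3·4 + 3 (base 4). Lift 5: 468. −1: 467.

255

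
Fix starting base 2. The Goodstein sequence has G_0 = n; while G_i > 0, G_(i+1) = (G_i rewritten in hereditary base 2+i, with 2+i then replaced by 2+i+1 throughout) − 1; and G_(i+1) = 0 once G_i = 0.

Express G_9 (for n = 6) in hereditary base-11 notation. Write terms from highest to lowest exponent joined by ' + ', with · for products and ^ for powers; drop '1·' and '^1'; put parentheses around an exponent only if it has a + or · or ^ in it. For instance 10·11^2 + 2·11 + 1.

base 2: 6 = 2^2 + 2; at 3: 3^3 + 3 = 30; next = 29
base 3: 29 = 3^3 + 2; at 4: 4^4 + 2 = 258; next = 257
base 4: 257 = 4^4 + 1; at 5: 5^5 + 1 = 3126; next = 3125
base 5: 3125 = 5^5; at 6: 6^6 = 46656; next = 46655
base 6: 46655 = 5·6^5 + 5·6^4 + 5·6^3 + 5·6^2 + 5·6 + 5; at 7: 5·7^5 + 5·7^4 + 5·7^3 + 5·7^2 + 5·7 + 5 = 98040; next = 98039
base 7: 98039 = 5·7^5 + 5·7^4 + 5·7^3 + 5·7^2 + 5·7 + 4; at 8: 5·8^5 + 5·8^4 + 5·8^3 + 5·8^2 + 5·8 + 4 = 187244; next = 187243
base 8: 187243 = 5·8^5 + 5·8^4 + 5·8^3 + 5·8^2 + 5·8 + 3; at 9: 5·9^5 + 5·9^4 + 5·9^3 + 5·9^2 + 5·9 + 3 = 332148; next = 332147
base 9: 332147 = 5·9^5 + 5·9^4 + 5·9^3 + 5·9^2 + 5·9 + 2; at 10: 5·10^5 + 5·10^4 + 5·10^3 + 5·10^2 + 5·10 + 2 = 555552; next = 555551
base 10: 555551 = 5·10^5 + 5·10^4 + 5·10^3 + 5·10^2 + 5·10 + 1; at 11: 5·11^5 + 5·11^4 + 5·11^3 + 5·11^2 + 5·11 + 1 = 885776; next = 885775

5·11^5 + 5·11^4 + 5·11^3 + 5·11^2 + 5·11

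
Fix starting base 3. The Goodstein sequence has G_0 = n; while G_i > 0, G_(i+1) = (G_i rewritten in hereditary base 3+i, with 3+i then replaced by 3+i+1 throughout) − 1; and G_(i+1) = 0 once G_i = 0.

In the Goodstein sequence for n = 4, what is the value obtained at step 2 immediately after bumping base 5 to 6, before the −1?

4

G_0=4  [base 3] 3 + 1  →[3↦4]→  4 + 1 = 5  −1 ⇒ G_1=4
G_1=4  [base 4] 4  →[4↦5]→  5 = 5  −1 ⇒ G_2=4
G_2=4  [base 5] 4  →[5↦6]→  4 = 4  −1 ⇒ G_3=3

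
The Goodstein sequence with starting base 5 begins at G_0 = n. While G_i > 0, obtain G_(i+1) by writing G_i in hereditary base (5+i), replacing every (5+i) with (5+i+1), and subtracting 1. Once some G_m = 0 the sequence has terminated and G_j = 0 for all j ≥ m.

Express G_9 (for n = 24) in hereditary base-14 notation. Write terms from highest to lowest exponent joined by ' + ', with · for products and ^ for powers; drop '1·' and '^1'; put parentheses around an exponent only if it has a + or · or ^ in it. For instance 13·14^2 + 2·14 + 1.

24 —HB5→ 4·5 + 4 —bump→ 4·6 + 4 = 28 —(−1)→ 27
27 —HB6→ 4·6 + 3 —bump→ 4·7 + 3 = 31 —(−1)→ 30
30 —HB7→ 4·7 + 2 —bump→ 4·8 + 2 = 34 —(−1)→ 33
33 —HB8→ 4·8 + 1 —bump→ 4·9 + 1 = 37 —(−1)→ 36
36 —HB9→ 4·9 —bump→ 4·10 = 40 —(−1)→ 39
39 —HB10→ 3·10 + 9 —bump→ 3·11 + 9 = 42 —(−1)→ 41
41 —HB11→ 3·11 + 8 —bump→ 3·12 + 8 = 44 —(−1)→ 43
43 —HB12→ 3·12 + 7 —bump→ 3·13 + 7 = 46 —(−1)→ 45
45 —HB13→ 3·13 + 6 —bump→ 3·14 + 6 = 48 —(−1)→ 47

3·14 + 5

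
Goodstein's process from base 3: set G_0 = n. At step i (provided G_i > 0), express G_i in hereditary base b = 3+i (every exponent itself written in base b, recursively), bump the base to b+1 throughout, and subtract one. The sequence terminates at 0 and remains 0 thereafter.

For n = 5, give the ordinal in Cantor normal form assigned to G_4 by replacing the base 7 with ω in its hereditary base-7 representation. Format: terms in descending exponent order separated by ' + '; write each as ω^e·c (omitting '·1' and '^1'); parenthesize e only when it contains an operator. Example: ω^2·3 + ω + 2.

G_0=5  [base 3] 3 + 2  →[3↦4]→  4 + 2 = 6  −1 ⇒ G_1=5
G_1=5  [base 4] 4 + 1  →[4↦5]→  5 + 1 = 6  −1 ⇒ G_2=5
G_2=5  [base 5] 5  →[5↦6]→  6 = 6  −1 ⇒ G_3=5
G_3=5  [base 6] 5  →[6↦7]→  5 = 5  −1 ⇒ G_4=4
G_4=4  [base 7] 4  →[7↦8]→  4 = 4  −1 ⇒ G_5=3

4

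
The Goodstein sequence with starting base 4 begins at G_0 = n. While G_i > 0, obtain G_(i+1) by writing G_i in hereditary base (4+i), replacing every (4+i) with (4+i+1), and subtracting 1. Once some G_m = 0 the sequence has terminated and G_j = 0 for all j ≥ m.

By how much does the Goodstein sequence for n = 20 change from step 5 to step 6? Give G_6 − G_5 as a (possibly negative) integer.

base 4: 20 = 4^2 + 4; at 5: 5^2 + 5 = 30; next = 29
base 5: 29 = 5^2 + 4; at 6: 6^2 + 4 = 40; next = 39
base 6: 39 = 6^2 + 3; at 7: 7^2 + 3 = 52; next = 51
base 7: 51 = 7^2 + 2; at 8: 8^2 + 2 = 66; next = 65
base 8: 65 = 8^2 + 1; at 9: 9^2 + 1 = 82; next = 81
base 9: 81 = 9^2; at 10: 10^2 = 100; next = 99

18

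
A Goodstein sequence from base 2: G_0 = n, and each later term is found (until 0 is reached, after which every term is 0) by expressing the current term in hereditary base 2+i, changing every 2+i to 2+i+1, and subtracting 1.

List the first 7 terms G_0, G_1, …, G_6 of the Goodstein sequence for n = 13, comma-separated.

13, 108, 1279, 16092, 280711, 5765998, 134219479

G_0 = 13. HB_2(13) = 2^(2 + 1) + 2^2 + 1. Bump = 109. G_1 = 108.
G_1 = 108. HB_3(108) = 3^(3 + 1) + 3^3. Bump = 1280. G_2 = 1279.
G_2 = 1279. HB_4(1279) = 4^(4 + 1) + 3·4^3 + 3·4^2 + 3·4 + 3. Bump = 16093. G_3 = 16092.
G_3 = 16092. HB_5(16092) = 5^(5 + 1) + 3·5^3 + 3·5^2 + 3·5 + 2. Bump = 280712. G_4 = 280711.
G_4 = 280711. HB_6(280711) = 6^(6 + 1) + 3·6^3 + 3·6^2 + 3·6 + 1. Bump = 5765999. G_5 = 5765998.
G_5 = 5765998. HB_7(5765998) = 7^(7 + 1) + 3·7^3 + 3·7^2 + 3·7. Bump = 134219480. G_6 = 134219479.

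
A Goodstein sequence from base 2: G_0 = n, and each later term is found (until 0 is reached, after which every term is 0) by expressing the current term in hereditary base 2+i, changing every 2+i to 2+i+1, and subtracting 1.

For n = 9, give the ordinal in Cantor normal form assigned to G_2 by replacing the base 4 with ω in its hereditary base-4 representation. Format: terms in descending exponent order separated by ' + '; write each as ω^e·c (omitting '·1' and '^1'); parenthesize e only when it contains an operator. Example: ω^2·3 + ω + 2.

base 2: 9 = 2^(2 + 1) + 1; at 3: 3^(3 + 1) + 1 = 82; next = 81
base 3: 81 = 3^(3 + 1); at 4: 4^(4 + 1) = 1024; next = 1023
base 4: 1023 = 3·4^4 + 3·4^3 + 3·4^2 + 3·4 + 3; at 5: 3·5^5 + 3·5^3 + 3·5^2 + 3·5 + 3 = 9843; next = 9842

ω^ω·3 + ω^3·3 + ω^2·3 + ω·3 + 3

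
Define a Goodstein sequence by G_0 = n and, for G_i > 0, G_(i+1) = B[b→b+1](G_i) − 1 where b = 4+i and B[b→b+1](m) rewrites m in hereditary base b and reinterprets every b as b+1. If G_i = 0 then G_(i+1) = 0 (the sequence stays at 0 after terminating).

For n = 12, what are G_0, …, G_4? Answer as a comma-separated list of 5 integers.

12, 14, 15, 16, 17

G_0 = 12. HB_4(12) = 3·4. Bump = 15. G_1 = 14.
G_1 = 14. HB_5(14) = 2·5 + 4. Bump = 16. G_2 = 15.
G_2 = 15. HB_6(15) = 2·6 + 3. Bump = 17. G_3 = 16.
G_3 = 16. HB_7(16) = 2·7 + 2. Bump = 18. G_4 = 17.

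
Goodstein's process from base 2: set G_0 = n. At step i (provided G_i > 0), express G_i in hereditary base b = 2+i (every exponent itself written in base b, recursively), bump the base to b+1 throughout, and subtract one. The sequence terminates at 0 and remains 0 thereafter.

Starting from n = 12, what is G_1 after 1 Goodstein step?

107

[0] 12 ≡ 2^(2 + 1) + 2^2 (base 2). Lift 3: 108. −1: 107.
[1] 107 ≡ 3^(3 + 1) + 2·3^2 + 2·3 + 2 (base 3). Lift 4: 1066. −1: 1065.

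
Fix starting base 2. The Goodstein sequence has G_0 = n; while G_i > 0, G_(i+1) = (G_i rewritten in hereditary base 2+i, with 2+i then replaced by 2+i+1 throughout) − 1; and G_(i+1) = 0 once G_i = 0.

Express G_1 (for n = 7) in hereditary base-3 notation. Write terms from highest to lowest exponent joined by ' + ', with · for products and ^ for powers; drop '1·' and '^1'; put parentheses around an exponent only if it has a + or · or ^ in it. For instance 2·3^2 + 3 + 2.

3^3 + 3

i=0: 7 = 2^2 + 2 + 1 (b=2); 2→3: 3^3 + 3 + 1 = 31; 31−1 = 30
i=1: 30 = 3^3 + 3 (b=3); 3→4: 4^4 + 4 = 260; 260−1 = 259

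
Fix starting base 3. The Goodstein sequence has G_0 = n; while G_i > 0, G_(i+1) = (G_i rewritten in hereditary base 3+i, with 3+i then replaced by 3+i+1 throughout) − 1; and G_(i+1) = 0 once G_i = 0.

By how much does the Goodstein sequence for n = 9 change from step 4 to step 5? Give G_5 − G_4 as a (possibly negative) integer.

2

(0) 9|_3 = 3^2 ↦ 4^2|_4 = 16 ⇒ 15
(1) 15|_4 = 3·4 + 3 ↦ 3·5 + 3|_5 = 18 ⇒ 17
(2) 17|_5 = 3·5 + 2 ↦ 3·6 + 2|_6 = 20 ⇒ 19
(3) 19|_6 = 3·6 + 1 ↦ 3·7 + 1|_7 = 22 ⇒ 21
(4) 21|_7 = 3·7 ↦ 3·8|_8 = 24 ⇒ 23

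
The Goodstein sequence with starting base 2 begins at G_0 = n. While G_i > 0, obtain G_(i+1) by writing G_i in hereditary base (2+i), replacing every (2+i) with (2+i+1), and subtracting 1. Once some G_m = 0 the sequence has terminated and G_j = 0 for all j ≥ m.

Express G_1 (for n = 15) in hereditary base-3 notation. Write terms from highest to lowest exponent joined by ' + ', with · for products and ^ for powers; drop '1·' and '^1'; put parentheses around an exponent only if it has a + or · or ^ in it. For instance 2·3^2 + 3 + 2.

3^(3 + 1) + 3^3 + 3

[0] 15 ≡ 2^(2 + 1) + 2^2 + 2 + 1 (base 2). Lift 3: 112. −1: 111.
[1] 111 ≡ 3^(3 + 1) + 3^3 + 3 (base 3). Lift 4: 1284. −1: 1283.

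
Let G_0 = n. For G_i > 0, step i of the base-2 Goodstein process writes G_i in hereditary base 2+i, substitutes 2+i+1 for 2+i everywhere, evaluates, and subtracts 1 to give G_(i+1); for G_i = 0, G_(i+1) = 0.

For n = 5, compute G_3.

[0] 5 ≡ 2^2 + 1 (base 2). Lift 3: 28. −1: 27.
[1] 27 ≡ 3^3 (base 3). Lift 4: 256. −1: 255.
[2] 255 ≡ 3·4^3 + 3·4^2 + 3·4 + 3 (base 4). Lift 5: 468. −1: 467.
[3] 467 ≡ 3·5^3 + 3·5^2 + 3·5 + 2 (base 5). Lift 6: 776. −1: 775.

467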